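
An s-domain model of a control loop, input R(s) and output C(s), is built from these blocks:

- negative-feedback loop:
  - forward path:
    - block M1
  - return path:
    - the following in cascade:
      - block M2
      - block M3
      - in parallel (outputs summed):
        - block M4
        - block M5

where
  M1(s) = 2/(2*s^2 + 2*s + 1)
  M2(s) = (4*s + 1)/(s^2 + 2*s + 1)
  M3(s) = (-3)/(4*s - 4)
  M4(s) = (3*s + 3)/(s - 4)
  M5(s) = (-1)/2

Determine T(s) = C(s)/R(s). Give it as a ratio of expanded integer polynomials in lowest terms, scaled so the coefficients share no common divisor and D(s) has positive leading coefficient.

1. sum the parallel branches M4, M5 -> (5*s + 10)/(2*s - 8)
2. series reduction of M2, M3, (M4+M5) -> (-60*s^2 - 135*s - 30)/(8*s^4 - 24*s^3 - 40*s^2 + 24*s + 32)
3. apply the feedback formula to M1, (M2*M3*(M4+M5)); the result is T(s) itself (integer coefficients, no common factor, positive leading denominator coefficient)

Answer: (8*s^4 - 24*s^3 - 40*s^2 + 24*s + 32)/(8*s^6 - 16*s^5 - 60*s^4 - 28*s^3 - 24*s^2 - 91*s - 14)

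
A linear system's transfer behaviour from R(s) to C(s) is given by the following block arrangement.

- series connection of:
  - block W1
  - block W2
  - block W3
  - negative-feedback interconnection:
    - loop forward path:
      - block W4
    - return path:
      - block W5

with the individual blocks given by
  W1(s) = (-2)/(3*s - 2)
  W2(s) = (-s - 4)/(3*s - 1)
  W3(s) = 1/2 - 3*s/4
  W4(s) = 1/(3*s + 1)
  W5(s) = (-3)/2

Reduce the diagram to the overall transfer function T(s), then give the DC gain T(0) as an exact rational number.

1. collapse the loop (W4 forward, W5 return), giving 2/(6*s - 1)
2. cascade W1, W2, W3, [W4/(1+W4*W5)], giving (-s - 4)/(18*s^2 - 9*s + 1)
Evaluating the step-2 result (the overall T(s)) at s = 0 gives T(0) = -4/1 = -4.

Hence the answer: -4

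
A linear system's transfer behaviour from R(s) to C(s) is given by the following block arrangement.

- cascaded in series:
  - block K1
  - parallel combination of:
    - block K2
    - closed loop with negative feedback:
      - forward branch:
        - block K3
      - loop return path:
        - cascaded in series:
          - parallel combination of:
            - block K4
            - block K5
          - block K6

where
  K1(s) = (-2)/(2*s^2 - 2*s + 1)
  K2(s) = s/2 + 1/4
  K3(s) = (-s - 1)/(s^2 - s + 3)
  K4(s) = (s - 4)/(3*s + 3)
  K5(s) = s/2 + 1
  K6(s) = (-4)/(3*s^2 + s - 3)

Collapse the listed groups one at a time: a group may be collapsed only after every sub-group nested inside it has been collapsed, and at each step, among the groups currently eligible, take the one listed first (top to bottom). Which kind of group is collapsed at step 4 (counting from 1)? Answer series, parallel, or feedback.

[1] reduce the parallel group K4, K5
[2] series reduction of (K4+K5), K6
[3] feedback reduction of K3, ((K4+K5)*K6)
[4] reduce the parallel group K2, [K3/(1+K3*((K4+K5)*K6))]
[5] cascade K1, (K2+[K3/(1+K3*((K4+K5)*K6))])
So the answer for step 4 is parallel.

Hence the answer: parallel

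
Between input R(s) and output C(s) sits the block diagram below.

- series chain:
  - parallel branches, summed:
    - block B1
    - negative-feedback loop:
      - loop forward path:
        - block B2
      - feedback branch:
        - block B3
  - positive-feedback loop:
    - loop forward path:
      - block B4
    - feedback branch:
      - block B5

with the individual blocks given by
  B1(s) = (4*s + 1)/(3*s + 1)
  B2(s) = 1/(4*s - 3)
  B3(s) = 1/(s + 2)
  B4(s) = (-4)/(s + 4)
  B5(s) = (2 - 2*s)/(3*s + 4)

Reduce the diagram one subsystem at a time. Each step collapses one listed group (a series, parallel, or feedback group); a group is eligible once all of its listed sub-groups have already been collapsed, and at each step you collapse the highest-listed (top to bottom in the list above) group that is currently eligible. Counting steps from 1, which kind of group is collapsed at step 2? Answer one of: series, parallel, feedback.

1. apply the feedback formula to B2, B3
2. combine B1, [B2/(1+B2*B3)] in parallel
3. close the feedback loop around B4, B5
4. combine (B1+[B2/(1+B2*B3)]), [B4/(1-B4*B5)] in series
Step 2: parallel.

Therefore the answer is parallel.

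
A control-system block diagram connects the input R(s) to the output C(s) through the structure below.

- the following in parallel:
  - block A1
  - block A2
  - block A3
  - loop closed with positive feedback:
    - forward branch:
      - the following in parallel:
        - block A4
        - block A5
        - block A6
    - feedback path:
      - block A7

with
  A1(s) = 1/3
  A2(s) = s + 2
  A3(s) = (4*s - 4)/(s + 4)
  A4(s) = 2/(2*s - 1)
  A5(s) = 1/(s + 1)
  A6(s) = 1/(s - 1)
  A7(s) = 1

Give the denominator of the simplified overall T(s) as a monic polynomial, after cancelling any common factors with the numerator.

Reducing step by step:

Step 1. reduce the parallel group A4, A5, A6 -> (6*s^2 - 2*s - 2)/(2*s^3 - s^2 - 2*s + 1)
Step 2. close the feedback loop around (A4+A5+A6), A7 -> (6*s^2 - 2*s - 2)/(2*s^3 - 7*s^2 + 3)
Step 3. reduce the parallel group A1, A2, A3, [(A4+A5+A6)/(1-(A4+A5+A6)*A7)] -> (6*s^5 + 41*s^4 - 167*s^3 - 37*s^2 + 63*s + 24)/(6*s^4 + 3*s^3 - 84*s^2 + 9*s + 36)
The result of step 3 is T(s) in lowest terms. Its denominator has leading coefficient 6; dividing the denominator through by 6 makes it monic.

Answer: s^4 + s^3/2 - 14*s^2 + 3*s/2 + 6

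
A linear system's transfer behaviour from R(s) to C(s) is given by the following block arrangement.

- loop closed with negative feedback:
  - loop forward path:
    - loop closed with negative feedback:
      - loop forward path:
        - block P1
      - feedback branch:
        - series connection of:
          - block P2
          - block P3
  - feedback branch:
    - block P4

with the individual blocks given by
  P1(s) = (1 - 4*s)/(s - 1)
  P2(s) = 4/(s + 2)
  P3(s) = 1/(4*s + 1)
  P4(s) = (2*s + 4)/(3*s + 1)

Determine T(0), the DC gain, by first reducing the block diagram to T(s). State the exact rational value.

(1) combine P2, P3 in series -> 4/(4*s^2 + 9*s + 2)
(2) apply the feedback formula to P1, (P2*P3) -> (-16*s^3 - 32*s^2 + s + 2)/(4*s^3 + 5*s^2 - 23*s + 2)
(3) close the feedback loop around [P1/(1+P1*(P2*P3))], P4 -> (48*s^4 + 112*s^3 + 29*s^2 - 7*s - 2)/(20*s^4 + 109*s^3 + 190*s^2 + 9*s - 10)
Evaluating the step-3 result (the overall T(s)) at s = 0 gives T(0) = -2/(-10) = 1/5.

Final answer: 1/5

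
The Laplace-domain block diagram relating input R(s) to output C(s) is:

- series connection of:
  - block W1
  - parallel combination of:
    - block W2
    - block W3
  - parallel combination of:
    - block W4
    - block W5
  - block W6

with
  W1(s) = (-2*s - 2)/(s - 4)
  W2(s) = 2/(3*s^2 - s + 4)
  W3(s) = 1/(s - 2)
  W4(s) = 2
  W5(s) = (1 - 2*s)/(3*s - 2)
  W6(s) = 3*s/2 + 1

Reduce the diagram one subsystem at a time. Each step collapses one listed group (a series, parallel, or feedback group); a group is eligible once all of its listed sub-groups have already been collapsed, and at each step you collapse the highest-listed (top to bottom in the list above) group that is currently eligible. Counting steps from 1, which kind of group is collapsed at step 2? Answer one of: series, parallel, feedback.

Answer: parallel

Working:
Step 1: reduce the parallel group W2, W3
Step 2: combine W4, W5 in parallel
Step 3: cascade W1, (W2+W3), (W4+W5), W6
Step 2 collapses a parallel group.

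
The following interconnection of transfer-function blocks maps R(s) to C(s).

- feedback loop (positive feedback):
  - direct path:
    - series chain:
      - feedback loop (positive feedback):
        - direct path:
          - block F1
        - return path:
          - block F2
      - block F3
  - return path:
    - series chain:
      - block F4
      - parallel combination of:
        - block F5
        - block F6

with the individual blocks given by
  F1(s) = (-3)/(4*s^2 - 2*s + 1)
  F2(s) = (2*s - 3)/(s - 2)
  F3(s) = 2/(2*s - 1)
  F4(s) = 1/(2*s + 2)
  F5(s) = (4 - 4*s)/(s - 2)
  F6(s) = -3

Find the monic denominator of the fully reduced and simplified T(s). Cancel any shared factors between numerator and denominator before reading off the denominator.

Answer: s^5 - 2*s^4 + s^3 - s^2/8 - 43*s/8 + 41/8

Working:
Step 1. collapse the loop (F1 forward, F2 return); result (6 - 3*s)/(4*s^3 - 10*s^2 + 11*s - 11)
Step 2. series reduction of [F1/(1-F1*F2)], F3; result (12 - 6*s)/(8*s^4 - 24*s^3 + 32*s^2 - 33*s + 11)
Step 3. combine F5, F6 in parallel; result (10 - 7*s)/(s - 2)
Step 4. cascade F4, (F5+F6); result (10 - 7*s)/(2*s^2 - 2*s - 4)
Step 5. reduce the feedback loop with forward ([F1/(1-F1*F2)]*F3) and return (F4*(F5+F6)); result (-6*s^2 + 6*s + 12)/(8*s^5 - 16*s^4 + 8*s^3 - s^2 - 43*s + 41)
No further cancellation is possible in the step-5 result, so that is T(s). Its denominator becomes monic after dividing by the leading coefficient 8.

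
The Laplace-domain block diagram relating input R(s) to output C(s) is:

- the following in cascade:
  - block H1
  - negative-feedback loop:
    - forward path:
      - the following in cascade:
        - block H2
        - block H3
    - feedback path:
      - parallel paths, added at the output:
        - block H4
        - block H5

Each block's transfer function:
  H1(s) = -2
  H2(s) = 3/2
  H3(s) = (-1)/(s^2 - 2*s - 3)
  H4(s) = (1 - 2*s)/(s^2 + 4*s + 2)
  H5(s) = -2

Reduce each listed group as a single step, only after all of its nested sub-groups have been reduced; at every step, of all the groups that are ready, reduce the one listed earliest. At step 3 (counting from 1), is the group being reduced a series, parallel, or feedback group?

Step 1. multiply H2, H3 (series)
Step 2. combine H4, H5 in parallel
Step 3. close the feedback loop around (H2*H3), (H4+H5)
Step 4. series reduction of H1, [(H2*H3)/(1+(H2*H3)*(H4+H5))]
Step 3: feedback.

Therefore the answer is feedback.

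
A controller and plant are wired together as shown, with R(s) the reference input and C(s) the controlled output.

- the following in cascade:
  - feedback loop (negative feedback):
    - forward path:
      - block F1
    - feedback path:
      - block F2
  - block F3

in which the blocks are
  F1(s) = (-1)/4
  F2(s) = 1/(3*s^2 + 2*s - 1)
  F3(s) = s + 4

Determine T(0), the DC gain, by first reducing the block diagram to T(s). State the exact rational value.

The answer is -4/5.

Reasoning:
(1) collapse the loop (F1 forward, F2 return) -> (-3*s^2 - 2*s + 1)/(12*s^2 + 8*s - 5)
(2) series reduction of [F1/(1+F1*F2)], F3 -> (-3*s^3 - 14*s^2 - 7*s + 4)/(12*s^2 + 8*s - 5)
The step-2 result is T(s). Setting s = 0: T(0) = 4/(-5) = -4/5.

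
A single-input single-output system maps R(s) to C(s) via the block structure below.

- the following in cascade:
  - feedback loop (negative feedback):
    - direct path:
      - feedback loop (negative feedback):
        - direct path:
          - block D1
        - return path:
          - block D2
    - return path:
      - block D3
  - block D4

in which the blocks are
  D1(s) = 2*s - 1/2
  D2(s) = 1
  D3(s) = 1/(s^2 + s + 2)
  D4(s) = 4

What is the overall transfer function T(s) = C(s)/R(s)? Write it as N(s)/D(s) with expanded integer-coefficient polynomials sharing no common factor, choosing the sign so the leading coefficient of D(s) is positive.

Answer: (16*s^3 + 12*s^2 + 28*s - 8)/(4*s^3 + 5*s^2 + 13*s + 1)

Working:
Step 1. apply the feedback formula to D1, D2 gives (4*s - 1)/(4*s + 1)
Step 2. close the feedback loop around [D1/(1+D1*D2)], D3 gives (4*s^3 + 3*s^2 + 7*s - 2)/(4*s^3 + 5*s^2 + 13*s + 1)
Step 3. multiply [[D1/(1+D1*D2)]/(1+[D1/(1+D1*D2)]*D3)], D4 (series): this yields T(s), and no further normalization is needed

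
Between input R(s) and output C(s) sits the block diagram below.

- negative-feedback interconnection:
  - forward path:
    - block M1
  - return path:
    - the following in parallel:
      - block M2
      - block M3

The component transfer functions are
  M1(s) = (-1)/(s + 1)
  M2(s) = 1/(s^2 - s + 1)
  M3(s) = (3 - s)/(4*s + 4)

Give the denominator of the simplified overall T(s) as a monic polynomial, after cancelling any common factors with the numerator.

First reduce the diagram to T(s).

Step 1: reduce the parallel group M2, M3 = (-s^3 + 4*s^2 + 7)/(4*s^3 + 4)
Step 2: close the feedback loop around M1, (M2+M3) = (-4*s^3 - 4)/(4*s^4 + 5*s^3 - 4*s^2 + 4*s - 3)
No further cancellation is possible in the step-2 result, so that is T(s). Its denominator becomes monic after dividing by the leading coefficient 4.

Answer: s^4 + 5*s^3/4 - s^2 + s - 3/4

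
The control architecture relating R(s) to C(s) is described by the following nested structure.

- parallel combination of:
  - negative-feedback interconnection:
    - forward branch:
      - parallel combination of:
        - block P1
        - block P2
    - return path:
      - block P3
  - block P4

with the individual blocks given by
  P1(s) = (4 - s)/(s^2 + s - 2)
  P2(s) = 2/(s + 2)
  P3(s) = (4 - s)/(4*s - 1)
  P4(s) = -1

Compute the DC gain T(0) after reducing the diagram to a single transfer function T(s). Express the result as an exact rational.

The answer is -6/5.

Reasoning:
[1] parallel reduction of P1, P2; result 1/(s - 1)
[2] collapse the loop ((P1+P2) forward, P3 return); result (4*s - 1)/(4*s^2 - 6*s + 5)
[3] combine [(P1+P2)/(1+(P1+P2)*P3)], P4 in parallel; result (-4*s^2 + 10*s - 6)/(4*s^2 - 6*s + 5)
Evaluating the step-3 result (the overall T(s)) at s = 0 gives T(0) = -6/5.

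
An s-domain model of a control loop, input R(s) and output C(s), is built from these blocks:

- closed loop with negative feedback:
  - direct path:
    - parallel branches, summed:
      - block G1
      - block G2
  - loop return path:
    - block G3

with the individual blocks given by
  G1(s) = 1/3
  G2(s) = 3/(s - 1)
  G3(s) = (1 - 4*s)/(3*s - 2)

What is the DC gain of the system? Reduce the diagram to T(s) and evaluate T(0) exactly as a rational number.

Step 1. combine G1, G2 in parallel gives (s + 8)/(3*s - 3)
Step 2. close the feedback loop around (G1+G2), G3 gives (3*s^2 + 22*s - 16)/(5*s^2 - 46*s + 14)
That last expression is T(s); at s = 0 only the constant terms survive, so T(0) = -16/14 = -8/7.

Answer: -8/7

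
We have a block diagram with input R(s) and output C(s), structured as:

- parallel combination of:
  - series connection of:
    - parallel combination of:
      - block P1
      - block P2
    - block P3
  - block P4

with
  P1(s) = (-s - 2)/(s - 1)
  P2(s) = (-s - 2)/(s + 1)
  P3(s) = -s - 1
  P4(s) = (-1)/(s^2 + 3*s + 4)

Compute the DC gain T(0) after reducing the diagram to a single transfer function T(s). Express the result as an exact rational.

1. add P1, P2 (parallel), giving (-2*s^2 - 4*s)/(s^2 - 1)
2. multiply (P1+P2), P3 (series), giving (2*s^2 + 4*s)/(s - 1)
3. sum the parallel branches ((P1+P2)*P3), P4, giving (2*s^4 + 10*s^3 + 20*s^2 + 15*s + 1)/(s^3 + 2*s^2 + s - 4)
Evaluating the step-3 result (the overall T(s)) at s = 0 gives T(0) = 1/(-4) = -1/4.

Therefore the answer is -1/4.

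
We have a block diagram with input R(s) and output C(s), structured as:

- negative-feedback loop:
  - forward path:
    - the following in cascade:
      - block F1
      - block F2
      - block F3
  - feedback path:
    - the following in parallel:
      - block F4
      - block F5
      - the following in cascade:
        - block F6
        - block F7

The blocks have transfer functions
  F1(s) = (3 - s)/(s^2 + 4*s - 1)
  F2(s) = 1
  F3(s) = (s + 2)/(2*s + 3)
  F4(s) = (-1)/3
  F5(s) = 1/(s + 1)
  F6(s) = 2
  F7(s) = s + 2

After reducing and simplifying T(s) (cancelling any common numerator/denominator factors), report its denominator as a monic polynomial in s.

Answer: s^3 + 51*s^2/14 + 137*s/28 + 75/28

Working:
[1] combine F1, F2, F3 in series, giving (-s^2 + s + 6)/(2*s^3 + 11*s^2 + 10*s - 3)
[2] reduce the series chain F6, F7, giving 2*s + 4
[3] sum the parallel branches F4, F5, (F6*F7), giving (6*s^2 + 17*s + 14)/(3*s + 3)
[4] apply the feedback formula to (F1*F2*F3), (F4+F5+(F6*F7)), giving (-3*s^3 + 21*s + 18)/(28*s^3 + 102*s^2 + 137*s + 75)
T(s) is the step-4 result (common factors already cancelled). Leading coefficient of the denominator: 28. Divide through by 28 for the monic polynomial.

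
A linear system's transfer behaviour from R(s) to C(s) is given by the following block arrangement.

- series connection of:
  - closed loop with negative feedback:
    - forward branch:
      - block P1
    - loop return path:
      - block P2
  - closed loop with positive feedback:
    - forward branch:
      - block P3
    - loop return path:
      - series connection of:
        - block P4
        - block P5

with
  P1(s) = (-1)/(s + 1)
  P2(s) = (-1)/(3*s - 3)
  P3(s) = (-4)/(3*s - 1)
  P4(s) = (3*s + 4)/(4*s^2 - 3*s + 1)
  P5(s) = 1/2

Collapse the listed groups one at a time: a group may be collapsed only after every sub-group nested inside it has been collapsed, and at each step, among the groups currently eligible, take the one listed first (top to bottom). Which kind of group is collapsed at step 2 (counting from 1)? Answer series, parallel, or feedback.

Reducing step by step:

Step 1. close the feedback loop around P1, P2
Step 2. reduce the series chain P4, P5
Step 3. close the feedback loop around P3, (P4*P5)
Step 4. combine [P1/(1+P1*P2)], [P3/(1-P3*(P4*P5))] in series
Step 2 collapses a series group.

Answer: series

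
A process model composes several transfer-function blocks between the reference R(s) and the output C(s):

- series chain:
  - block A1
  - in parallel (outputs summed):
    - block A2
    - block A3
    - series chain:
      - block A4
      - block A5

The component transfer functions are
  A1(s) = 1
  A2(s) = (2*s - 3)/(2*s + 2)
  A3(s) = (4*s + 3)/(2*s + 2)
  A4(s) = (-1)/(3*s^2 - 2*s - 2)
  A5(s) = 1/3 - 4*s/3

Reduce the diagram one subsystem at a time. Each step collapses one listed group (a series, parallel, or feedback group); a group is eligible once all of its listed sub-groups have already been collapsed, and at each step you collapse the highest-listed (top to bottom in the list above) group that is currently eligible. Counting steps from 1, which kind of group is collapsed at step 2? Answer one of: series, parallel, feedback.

The answer is parallel.

Reasoning:
Step 1: multiply A4, A5 (series)
Step 2: reduce the parallel group A2, A3, (A4*A5)
Step 3: reduce the series chain A1, (A2+A3+(A4*A5))
Step 2 collapses a parallel group.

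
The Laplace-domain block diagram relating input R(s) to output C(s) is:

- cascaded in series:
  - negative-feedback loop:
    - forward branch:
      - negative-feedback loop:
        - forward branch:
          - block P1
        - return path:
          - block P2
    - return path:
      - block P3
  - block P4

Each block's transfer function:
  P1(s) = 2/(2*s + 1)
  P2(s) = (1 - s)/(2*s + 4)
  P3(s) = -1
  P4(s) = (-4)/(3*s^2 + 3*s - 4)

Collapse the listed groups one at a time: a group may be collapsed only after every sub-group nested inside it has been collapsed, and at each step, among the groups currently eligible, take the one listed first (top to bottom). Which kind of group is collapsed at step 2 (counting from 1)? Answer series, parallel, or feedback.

Step 1: apply the feedback formula to P1, P2
Step 2: close the feedback loop around [P1/(1+P1*P2)], P3
Step 3: cascade [[P1/(1+P1*P2)]/(1+[P1/(1+P1*P2)]*P3)], P4
The group at step 2 is a feedback group.

Final answer: feedback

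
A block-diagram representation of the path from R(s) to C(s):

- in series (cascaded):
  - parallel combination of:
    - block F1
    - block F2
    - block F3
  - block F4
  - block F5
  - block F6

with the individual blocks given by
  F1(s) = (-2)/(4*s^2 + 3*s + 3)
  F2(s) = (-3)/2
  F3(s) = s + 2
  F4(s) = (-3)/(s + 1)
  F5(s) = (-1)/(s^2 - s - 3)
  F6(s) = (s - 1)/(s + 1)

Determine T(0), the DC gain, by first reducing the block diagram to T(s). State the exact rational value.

Reducing step by step:

(1) reduce the parallel group F1, F2, F3: (8*s^3 + 10*s^2 + 9*s - 1)/(8*s^2 + 6*s + 6)
(2) combine (F1+F2+F3), F4, F5, F6 in series: (24*s^4 + 6*s^3 - 3*s^2 - 30*s + 3)/(8*s^6 + 14*s^5 - 20*s^4 - 74*s^3 - 90*s^2 - 60*s - 18)
DC gain: substitute s = 0 into T(s) from step 2: T(0) = 3/(-18) = -1/6.

Answer: -1/6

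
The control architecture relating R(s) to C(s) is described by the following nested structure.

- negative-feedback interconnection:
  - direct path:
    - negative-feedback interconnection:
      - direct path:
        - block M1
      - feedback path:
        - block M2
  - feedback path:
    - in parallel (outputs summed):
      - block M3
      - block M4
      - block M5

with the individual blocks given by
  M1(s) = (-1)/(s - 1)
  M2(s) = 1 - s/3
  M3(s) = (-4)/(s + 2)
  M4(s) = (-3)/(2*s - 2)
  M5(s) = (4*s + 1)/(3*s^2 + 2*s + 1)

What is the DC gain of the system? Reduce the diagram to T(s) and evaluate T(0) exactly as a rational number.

1. feedback reduction of M1, M2 -> (-3)/(4*s - 6)
2. parallel reduction of M3, M4, M5 -> (-25*s^3 - 6*s^2 - 21*s - 2)/(6*s^4 + 10*s^3 - 6*s^2 - 6*s - 4)
3. feedback reduction of [M1/(1+M1*M2)], (M3+M4+M5) -> (-18*s^4 - 30*s^3 + 18*s^2 + 18*s + 12)/(24*s^5 + 4*s^4 - 9*s^3 + 30*s^2 + 83*s + 30)
Step 3 gives the overall T(s). Then T(0) = 12/30 = 2/5.

Therefore the answer is 2/5.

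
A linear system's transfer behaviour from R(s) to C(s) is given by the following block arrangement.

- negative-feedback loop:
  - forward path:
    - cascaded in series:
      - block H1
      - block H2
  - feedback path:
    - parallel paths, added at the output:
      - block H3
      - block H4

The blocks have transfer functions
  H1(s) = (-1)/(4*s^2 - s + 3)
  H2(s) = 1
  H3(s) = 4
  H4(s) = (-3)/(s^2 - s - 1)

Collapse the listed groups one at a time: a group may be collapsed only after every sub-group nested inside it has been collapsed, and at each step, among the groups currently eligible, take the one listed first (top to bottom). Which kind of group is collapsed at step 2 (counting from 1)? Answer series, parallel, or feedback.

Reducing step by step:

1. cascade H1, H2
2. add H3, H4 (parallel)
3. close the feedback loop around (H1*H2), (H3+H4)
Step 2: parallel.

Answer: parallel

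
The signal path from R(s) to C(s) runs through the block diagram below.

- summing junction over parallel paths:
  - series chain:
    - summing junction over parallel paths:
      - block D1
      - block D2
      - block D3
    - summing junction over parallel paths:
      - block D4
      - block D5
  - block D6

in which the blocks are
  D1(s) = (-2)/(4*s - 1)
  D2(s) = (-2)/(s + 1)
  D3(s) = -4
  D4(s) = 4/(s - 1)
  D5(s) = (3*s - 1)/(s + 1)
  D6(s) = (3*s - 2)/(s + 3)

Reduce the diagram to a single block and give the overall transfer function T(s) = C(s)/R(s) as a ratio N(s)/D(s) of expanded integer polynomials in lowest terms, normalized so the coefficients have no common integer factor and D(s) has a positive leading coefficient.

[1] reduce the parallel group D1, D2, D3, giving (-16*s^2 - 22*s + 4)/(4*s^2 + 3*s - 1)
[2] parallel reduction of D4, D5, giving (3*s^2 + 5)/(s^2 - 1)
[3] multiply (D1+D2+D3), (D4+D5) (series), giving (-48*s^4 - 66*s^3 - 68*s^2 - 110*s + 20)/(4*s^4 + 3*s^3 - 5*s^2 - 3*s + 1)
[4] add ((D1+D2+D3)*(D4+D5)), D6 (parallel) - this is the overall T(s), already in the required normalized form

Hence the answer: (-36*s^5 - 209*s^4 - 287*s^3 - 313*s^2 - 301*s + 58)/(4*s^5 + 15*s^4 + 4*s^3 - 18*s^2 - 8*s + 3)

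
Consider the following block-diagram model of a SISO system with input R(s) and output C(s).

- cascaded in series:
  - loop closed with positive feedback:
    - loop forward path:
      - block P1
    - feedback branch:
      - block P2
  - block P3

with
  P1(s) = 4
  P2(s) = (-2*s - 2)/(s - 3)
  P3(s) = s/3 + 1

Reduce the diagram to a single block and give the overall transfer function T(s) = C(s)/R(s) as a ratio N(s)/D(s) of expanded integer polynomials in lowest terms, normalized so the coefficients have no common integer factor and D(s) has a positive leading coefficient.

(1) feedback reduction of P1, P2; result (4*s - 12)/(9*s + 5)
(2) cascade [P1/(1-P1*P2)], P3: this yields T(s), and no further normalization is needed

Final answer: (4*s^2 - 36)/(27*s + 15)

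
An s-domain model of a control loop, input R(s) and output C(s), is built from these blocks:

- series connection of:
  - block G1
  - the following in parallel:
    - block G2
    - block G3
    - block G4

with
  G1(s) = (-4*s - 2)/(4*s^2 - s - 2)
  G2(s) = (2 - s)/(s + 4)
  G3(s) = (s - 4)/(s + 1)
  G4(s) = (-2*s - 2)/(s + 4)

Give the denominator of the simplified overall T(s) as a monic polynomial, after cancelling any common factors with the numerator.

1. combine G2, G3, G4 in parallel = (-2*s^2 - 3*s - 16)/(s^2 + 5*s + 4)
2. series reduction of G1, (G2+G3+G4) = (8*s^3 + 16*s^2 + 70*s + 32)/(4*s^4 + 19*s^3 + 9*s^2 - 14*s - 8)
Step 2 gives the fully reduced T(s), with no common factor left to cancel. The denominator's leading coefficient is 4, so divide each of its coefficients by 4 to get the monic form.

Hence the answer: s^4 + 19*s^3/4 + 9*s^2/4 - 7*s/2 - 2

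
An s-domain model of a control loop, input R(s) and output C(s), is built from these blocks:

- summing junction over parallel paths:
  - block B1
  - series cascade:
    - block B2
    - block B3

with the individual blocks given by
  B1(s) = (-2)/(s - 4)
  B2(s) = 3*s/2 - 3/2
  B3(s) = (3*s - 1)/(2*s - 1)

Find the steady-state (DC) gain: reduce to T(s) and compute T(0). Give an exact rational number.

1. series reduction of B2, B3, giving (9*s^2 - 12*s + 3)/(4*s - 2)
2. add B1, (B2*B3) (parallel), giving (9*s^3 - 48*s^2 + 43*s - 8)/(4*s^2 - 18*s + 8)
The step-2 result is T(s). Setting s = 0: T(0) = -8/8 = -1.

Final answer: -1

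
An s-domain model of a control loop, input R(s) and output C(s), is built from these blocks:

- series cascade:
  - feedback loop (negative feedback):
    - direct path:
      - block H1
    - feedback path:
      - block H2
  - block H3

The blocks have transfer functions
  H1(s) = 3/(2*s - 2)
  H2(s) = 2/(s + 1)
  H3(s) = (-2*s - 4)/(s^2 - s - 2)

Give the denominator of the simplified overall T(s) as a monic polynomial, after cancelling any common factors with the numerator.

Reducing step by step:

Step 1: reduce the feedback loop with forward H1 and return H2, giving (3*s + 3)/(2*s^2 + 4)
Step 2: combine [H1/(1+H1*H2)], H3 in series, giving (-3*s - 6)/(s^3 - 2*s^2 + 2*s - 4)
T(s) is the step-2 result (common factors already cancelled). Leading coefficient of the denominator: 1, so no rescaling is needed.

Answer: s^3 - 2*s^2 + 2*s - 4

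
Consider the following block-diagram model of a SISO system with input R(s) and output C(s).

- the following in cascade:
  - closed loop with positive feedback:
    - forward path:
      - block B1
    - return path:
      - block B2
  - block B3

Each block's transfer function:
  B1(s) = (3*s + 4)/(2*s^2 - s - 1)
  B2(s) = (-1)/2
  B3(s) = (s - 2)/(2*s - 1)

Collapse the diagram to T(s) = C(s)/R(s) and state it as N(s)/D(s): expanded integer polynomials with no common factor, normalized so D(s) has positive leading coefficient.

(1) reduce the feedback loop with forward B1 and return B2 -> (6*s + 8)/(4*s^2 + s + 2)
(2) cascade [B1/(1-B1*B2)], B3: this yields T(s), and no further normalization is needed

Therefore the answer is (6*s^2 - 4*s - 16)/(8*s^3 - 2*s^2 + 3*s - 2).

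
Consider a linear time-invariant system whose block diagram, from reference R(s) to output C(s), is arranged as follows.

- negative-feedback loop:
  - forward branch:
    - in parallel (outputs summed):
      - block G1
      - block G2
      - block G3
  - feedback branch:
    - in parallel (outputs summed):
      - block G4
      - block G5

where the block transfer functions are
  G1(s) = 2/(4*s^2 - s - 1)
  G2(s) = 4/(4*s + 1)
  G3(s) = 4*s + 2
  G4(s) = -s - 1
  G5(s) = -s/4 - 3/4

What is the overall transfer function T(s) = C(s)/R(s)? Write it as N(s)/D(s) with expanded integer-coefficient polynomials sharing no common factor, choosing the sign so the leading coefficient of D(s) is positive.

Step 1. add G1, G2, G3 (parallel) = (64*s^4 + 32*s^3 - 4*s^2 - 10*s - 4)/(16*s^3 - 5*s - 1)
Step 2. reduce the parallel group G4, G5 = -5*s/4 - 7/4
Step 3. close the feedback loop around (G1+G2+G3), (G4+G5) - this is the overall T(s), already in the required normalized form

Final answer: (-128*s^4 - 64*s^3 + 8*s^2 + 20*s + 8)/(160*s^5 + 304*s^4 + 70*s^3 - 39*s^2 - 35*s - 12)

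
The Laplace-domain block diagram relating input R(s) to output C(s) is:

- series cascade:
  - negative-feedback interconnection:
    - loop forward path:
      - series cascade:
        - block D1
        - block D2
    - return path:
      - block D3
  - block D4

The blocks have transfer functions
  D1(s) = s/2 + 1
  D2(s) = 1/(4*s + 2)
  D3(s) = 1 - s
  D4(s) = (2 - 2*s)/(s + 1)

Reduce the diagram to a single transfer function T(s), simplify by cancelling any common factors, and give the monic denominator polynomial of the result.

Step 1 - cascade D1, D2, giving (s + 2)/(8*s + 4)
Step 2 - feedback reduction of (D1*D2), D3, giving (-s - 2)/(s^2 - 7*s - 6)
Step 3 - multiply [(D1*D2)/(1+(D1*D2)*D3)], D4 (series), giving (2*s^2 + 2*s - 4)/(s^3 - 6*s^2 - 13*s - 6)
Step 3 gives the fully reduced T(s), with no common factor left to cancel. The denominator is already monic (leading coefficient 1).

Final answer: s^3 - 6*s^2 - 13*s - 6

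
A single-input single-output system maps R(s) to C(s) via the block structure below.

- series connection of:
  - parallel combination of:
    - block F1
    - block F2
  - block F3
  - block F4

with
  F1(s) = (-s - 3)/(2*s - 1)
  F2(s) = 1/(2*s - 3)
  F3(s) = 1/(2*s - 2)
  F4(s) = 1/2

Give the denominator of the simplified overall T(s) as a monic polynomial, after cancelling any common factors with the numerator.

Reducing step by step:

[1] combine F1, F2 in parallel gives (-2*s^2 - s + 8)/(4*s^2 - 8*s + 3)
[2] multiply (F1+F2), F3, F4 (series) gives (-2*s^2 - s + 8)/(16*s^3 - 48*s^2 + 44*s - 12)
The result of step 2 is T(s) in lowest terms. Its denominator has leading coefficient 16; dividing the denominator through by 16 makes it monic.

Answer: s^3 - 3*s^2 + 11*s/4 - 3/4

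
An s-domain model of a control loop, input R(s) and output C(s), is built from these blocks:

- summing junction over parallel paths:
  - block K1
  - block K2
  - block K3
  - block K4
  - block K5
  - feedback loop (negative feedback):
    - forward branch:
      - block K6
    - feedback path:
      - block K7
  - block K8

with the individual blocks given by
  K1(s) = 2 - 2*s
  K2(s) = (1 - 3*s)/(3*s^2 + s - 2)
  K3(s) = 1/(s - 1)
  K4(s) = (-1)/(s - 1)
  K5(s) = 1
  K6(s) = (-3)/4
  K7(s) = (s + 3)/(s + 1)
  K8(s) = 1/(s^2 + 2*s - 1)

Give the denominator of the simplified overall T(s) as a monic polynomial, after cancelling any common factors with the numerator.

1. close the feedback loop around K6, K7 -> (-3*s - 3)/(s - 5)
2. reduce the parallel group K1, K2, K3, K4, K5, [K6/(1+K6*K7)], K8 -> (-6*s^6 + 16*s^5 + 19*s^4 - 133*s^3 + 16*s^2 + 77*s - 21)/(3*s^5 - 8*s^4 - 38*s^3 + 10*s^2 + 27*s - 10)
No further cancellation is possible in the step-2 result, so that is T(s). Its denominator becomes monic after dividing by the leading coefficient 3.

Answer: s^5 - 8*s^4/3 - 38*s^3/3 + 10*s^2/3 + 9*s - 10/3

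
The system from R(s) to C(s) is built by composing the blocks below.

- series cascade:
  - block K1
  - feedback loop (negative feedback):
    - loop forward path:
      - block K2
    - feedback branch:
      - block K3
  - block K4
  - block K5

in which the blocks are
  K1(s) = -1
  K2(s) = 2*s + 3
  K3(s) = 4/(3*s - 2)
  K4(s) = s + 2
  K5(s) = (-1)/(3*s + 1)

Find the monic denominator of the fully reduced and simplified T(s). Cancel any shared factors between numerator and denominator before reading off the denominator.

Step 1: apply the feedback formula to K2, K3 = (6*s^2 + 5*s - 6)/(11*s + 10)
Step 2: cascade K1, [K2/(1+K2*K3)], K4, K5 = (6*s^3 + 17*s^2 + 4*s - 12)/(33*s^2 + 41*s + 10)
Step 2 gives the fully reduced T(s), with no common factor left to cancel. The denominator's leading coefficient is 33, so divide each of its coefficients by 33 to get the monic form.

Therefore the answer is s^2 + 41*s/33 + 10/33.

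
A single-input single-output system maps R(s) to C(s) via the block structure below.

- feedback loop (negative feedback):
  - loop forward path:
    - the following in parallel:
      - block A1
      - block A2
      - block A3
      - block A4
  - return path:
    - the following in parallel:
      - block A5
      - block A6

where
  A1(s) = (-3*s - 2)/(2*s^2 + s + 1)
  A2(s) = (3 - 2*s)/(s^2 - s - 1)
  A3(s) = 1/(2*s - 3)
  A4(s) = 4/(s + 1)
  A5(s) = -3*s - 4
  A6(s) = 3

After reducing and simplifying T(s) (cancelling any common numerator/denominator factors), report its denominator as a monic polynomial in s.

The answer is s^6 - 17*s^5/4 + 29*s^4/4 - s^3/8 - 43*s^2/8 - 29*s/8 - 7/8.

Reasoning:
1. parallel reduction of A1, A2, A3, A4 = (4*s^5 - 14*s^4 + 21*s^3 - 7*s^2 - 10*s - 4)/(4*s^6 - 4*s^5 - 9*s^4 + s^3 + 6*s^2 + 7*s + 3)
2. sum the parallel branches A5, A6 = -3*s - 1
3. feedback reduction of (A1+A2+A3+A4), (A5+A6) = (-4*s^5 + 14*s^4 - 21*s^3 + 7*s^2 + 10*s + 4)/(8*s^6 - 34*s^5 + 58*s^4 - s^3 - 43*s^2 - 29*s - 7)
That last expression is T(s), already simplified. Scaling its denominator by 1/8 (the reciprocal of the leading coefficient) yields the monic denominator.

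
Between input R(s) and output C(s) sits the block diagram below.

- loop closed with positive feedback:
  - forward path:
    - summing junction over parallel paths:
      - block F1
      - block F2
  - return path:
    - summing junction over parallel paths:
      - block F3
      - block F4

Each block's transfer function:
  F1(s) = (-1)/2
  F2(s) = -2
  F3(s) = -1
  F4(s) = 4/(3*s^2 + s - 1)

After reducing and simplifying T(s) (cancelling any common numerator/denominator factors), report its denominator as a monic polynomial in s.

Step 1: sum the parallel branches F1, F2 -> (-5)/2
Step 2: reduce the parallel group F3, F4 -> (-3*s^2 - s + 5)/(3*s^2 + s - 1)
Step 3: reduce the feedback loop with forward (F1+F2) and return (F3+F4) -> (15*s^2 + 5*s - 5)/(9*s^2 + 3*s - 23)
T(s) is the step-3 result (common factors already cancelled). Leading coefficient of the denominator: 9. Divide through by 9 for the monic polynomial.

Hence the answer: s^2 + s/3 - 23/9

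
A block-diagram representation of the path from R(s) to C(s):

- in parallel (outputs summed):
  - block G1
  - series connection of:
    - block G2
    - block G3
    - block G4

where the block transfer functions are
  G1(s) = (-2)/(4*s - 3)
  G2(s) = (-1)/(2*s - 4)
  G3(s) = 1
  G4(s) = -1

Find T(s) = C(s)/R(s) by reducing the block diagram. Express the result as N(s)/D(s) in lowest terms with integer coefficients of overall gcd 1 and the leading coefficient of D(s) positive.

Step 1: combine G2, G3, G4 in series gives 1/(2*s - 4)
Step 2: parallel reduction of G1, (G2*G3*G4), which is the overall transfer function T(s) = C(s)/R(s) in lowest terms

Final answer: 5/(8*s^2 - 22*s + 12)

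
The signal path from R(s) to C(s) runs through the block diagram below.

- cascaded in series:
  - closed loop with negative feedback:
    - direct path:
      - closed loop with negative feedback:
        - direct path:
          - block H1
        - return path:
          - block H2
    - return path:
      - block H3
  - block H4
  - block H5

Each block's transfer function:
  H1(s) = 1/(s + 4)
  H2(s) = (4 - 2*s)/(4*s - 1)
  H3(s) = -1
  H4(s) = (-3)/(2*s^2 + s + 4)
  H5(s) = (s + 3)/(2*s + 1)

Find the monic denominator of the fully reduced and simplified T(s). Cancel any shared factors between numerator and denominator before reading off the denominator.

The answer is s^5 + 13*s^4/4 + 19*s^3/4 + 101*s^2/16 + 45*s/16 + 1/4.

Reasoning:
Step 1. apply the feedback formula to H1, H2 -> (4*s - 1)/(4*s^2 + 13*s)
Step 2. reduce the feedback loop with forward [H1/(1+H1*H2)] and return H3 -> (4*s - 1)/(4*s^2 + 9*s + 1)
Step 3. multiply [[H1/(1+H1*H2)]/(1+[H1/(1+H1*H2)]*H3)], H4, H5 (series) -> (-12*s^2 - 33*s + 9)/(16*s^5 + 52*s^4 + 76*s^3 + 101*s^2 + 45*s + 4)
That last expression is T(s), already simplified. Scaling its denominator by 1/16 (the reciprocal of the leading coefficient) yields the monic denominator.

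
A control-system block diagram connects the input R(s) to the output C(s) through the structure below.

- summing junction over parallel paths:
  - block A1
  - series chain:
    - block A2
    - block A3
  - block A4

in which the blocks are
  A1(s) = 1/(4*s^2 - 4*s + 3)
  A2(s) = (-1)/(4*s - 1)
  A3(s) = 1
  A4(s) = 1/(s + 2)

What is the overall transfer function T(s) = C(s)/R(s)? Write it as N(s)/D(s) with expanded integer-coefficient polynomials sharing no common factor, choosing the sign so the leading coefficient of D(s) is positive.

Answer: (12*s^3 - 20*s^2 + 28*s - 11)/(16*s^4 + 12*s^3 - 24*s^2 + 29*s - 6)

Working:
Step 1. combine A2, A3 in series gives (-1)/(4*s - 1)
Step 2. add A1, (A2*A3), A4 (parallel); the result is T(s) itself (integer coefficients, no common factor, positive leading denominator coefficient)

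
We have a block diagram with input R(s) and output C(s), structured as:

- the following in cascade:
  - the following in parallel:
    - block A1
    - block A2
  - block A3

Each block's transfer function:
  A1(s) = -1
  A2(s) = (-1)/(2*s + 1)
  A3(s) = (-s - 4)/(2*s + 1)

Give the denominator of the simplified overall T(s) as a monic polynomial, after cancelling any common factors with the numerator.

Answer: s^2 + s + 1/4

Working:
(1) reduce the parallel group A1, A2: (-2*s - 2)/(2*s + 1)
(2) reduce the series chain (A1+A2), A3: (2*s^2 + 10*s + 8)/(4*s^2 + 4*s + 1)
No further cancellation is possible in the step-2 result, so that is T(s). Its denominator becomes monic after dividing by the leading coefficient 4.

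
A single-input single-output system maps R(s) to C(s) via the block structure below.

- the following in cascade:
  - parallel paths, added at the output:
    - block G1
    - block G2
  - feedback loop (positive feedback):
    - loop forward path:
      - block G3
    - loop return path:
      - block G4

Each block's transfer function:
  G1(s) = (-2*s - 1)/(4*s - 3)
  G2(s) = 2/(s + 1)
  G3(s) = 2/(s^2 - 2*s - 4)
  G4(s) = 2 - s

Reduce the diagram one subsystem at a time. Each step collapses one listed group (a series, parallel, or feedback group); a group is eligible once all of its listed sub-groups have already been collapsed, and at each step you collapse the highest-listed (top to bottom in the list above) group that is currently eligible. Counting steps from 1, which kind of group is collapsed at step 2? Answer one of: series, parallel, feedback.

Step 1 - combine G1, G2 in parallel
Step 2 - apply the feedback formula to G3, G4
Step 3 - reduce the series chain (G1+G2), [G3/(1-G3*G4)]
At step 2 the group reduced is feedback.

Hence the answer: feedback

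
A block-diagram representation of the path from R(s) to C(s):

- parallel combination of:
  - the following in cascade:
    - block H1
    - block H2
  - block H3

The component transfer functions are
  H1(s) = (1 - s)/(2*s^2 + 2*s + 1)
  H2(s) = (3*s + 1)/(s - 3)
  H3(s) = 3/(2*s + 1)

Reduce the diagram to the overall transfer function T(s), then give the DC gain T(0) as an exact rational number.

Step 1. combine H1, H2 in series, giving (-3*s^2 + 2*s + 1)/(2*s^3 - 4*s^2 - 5*s - 3)
Step 2. add (H1*H2), H3 (parallel), giving (-11*s^2 - 11*s - 8)/(4*s^4 - 6*s^3 - 14*s^2 - 11*s - 3)
Evaluating the step-2 result (the overall T(s)) at s = 0 gives T(0) = -8/(-3) = 8/3.

Final answer: 8/3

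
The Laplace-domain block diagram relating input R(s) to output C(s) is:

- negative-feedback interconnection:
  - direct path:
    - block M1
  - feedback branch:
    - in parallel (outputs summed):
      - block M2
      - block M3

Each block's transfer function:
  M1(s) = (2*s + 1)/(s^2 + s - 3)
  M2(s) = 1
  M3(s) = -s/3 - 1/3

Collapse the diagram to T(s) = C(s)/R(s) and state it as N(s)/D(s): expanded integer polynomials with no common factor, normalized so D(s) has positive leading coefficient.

Step 1: reduce the parallel group M2, M3; result 2/3 - s/3
Step 2: apply the feedback formula to M1, (M2+M3); the result is T(s) itself (integer coefficients, no common factor, positive leading denominator coefficient)

Final answer: (6*s + 3)/(s^2 + 6*s - 7)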